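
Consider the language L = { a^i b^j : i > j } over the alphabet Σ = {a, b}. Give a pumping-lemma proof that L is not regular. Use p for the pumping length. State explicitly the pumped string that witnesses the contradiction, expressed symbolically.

a^{p+1-k} b^p

Toward a contradiction, assume L is regular with pumping length p.
Choose w = a^{p+1} b^p ∈ L, with |w| = 2p+1 ≥ p.
Write w = xyz as guaranteed by the lemma, with |xy| ≤ p and |y| ≥ 1.
The first p characters of w are a's, so xy (and hence y) consists only of a's. Write y = a^k, 1 ≤ k ≤ p.
Consider xy^0z = xz = a^{p+1-k} b^p. Since k ≥ 1, the a-count p+1-k is at most p, so i > j fails; thus xz ∉ L.
This contradicts the pumping lemma, so L is not regular.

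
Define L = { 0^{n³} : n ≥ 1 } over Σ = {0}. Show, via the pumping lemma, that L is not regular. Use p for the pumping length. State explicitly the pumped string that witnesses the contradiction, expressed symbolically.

Assume L is regular. Let p be the pumping length given by the pumping lemma.
Take w = 0^{p³} ∈ L with |w| = p³ ≥ p.
By the pumping lemma, w = xyz with |xy| ≤ p and |y| > 0.
Then y = 0^k for some k with 1 ≤ k ≤ p.
Pump with i = 2: xy^2z = 0^{p³+k}. Since 1 ≤ k ≤ p, p³ < p³+k ≤ p³+p < p³+3p²+3p+1 = (p+1)³, so p³+k is not a perfect cube. So xy^2z ∉ L.
This contradicts the pumping lemma, so L is not regular.

0^{p³+k}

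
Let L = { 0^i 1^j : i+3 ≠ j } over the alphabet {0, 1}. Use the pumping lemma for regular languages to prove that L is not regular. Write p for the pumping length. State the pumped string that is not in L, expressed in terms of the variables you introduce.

0^{p+p!} 1^{p+p!+3}

Suppose for contradiction that L is regular, and let p be the pumping length.
Choose w = 0^p 1^{p+p!+3}. Since p ≠ (p+p!+3)-3 = p+p!, w ∈ L; and |w| ≥ p.
The pumping lemma gives a decomposition w = xyz where |xy| ≤ p and |y| > 0.
Since the first p symbols of w are all 0's and |xy| ≤ p, y lies entirely in the leading 0-block: y = 0^k for some k with 1 ≤ k ≤ p.
Since 1 ≤ k ≤ p, k divides p!; set t = 1 + p!/k. Then xy^t z has p + (p!/k)·k = p + p! copies of 0. Now the 0-count is p+p! and (1-count)-3 = (p+p!+3)-3 = p+p!, so i+3 ≠ j fails. So xy^t z = 0^{p+p!} 1^{p+p!+3} ∉ L.
Contradiction. Therefore L is not regular.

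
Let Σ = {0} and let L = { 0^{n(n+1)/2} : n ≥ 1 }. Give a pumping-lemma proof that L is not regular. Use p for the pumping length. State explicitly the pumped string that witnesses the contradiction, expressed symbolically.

0^{p(p+1)/2+k}

Assume L is regular. Let p be the pumping length given by the pumping lemma.
Take w = 0^{p(p+1)/2} ∈ L with |w| = p(p+1)/2 ≥ p.
The pumping lemma gives a decomposition w = xyz where |xy| ≤ p and y is nonempty.
Then y = 0^k for some k with 1 ≤ k ≤ p.
Pump with i = 2: xy^2z = 0^{p(p+1)/2+k}. Since 1 ≤ k ≤ p, p(p+1)/2 < p(p+1)/2+k ≤ p(p+1)/2+p < (p+1)(p+2)/2, so p(p+1)/2+k is strictly between consecutive triangular numbers. So xy^2z ∉ L.
Contradiction. Therefore L is not regular.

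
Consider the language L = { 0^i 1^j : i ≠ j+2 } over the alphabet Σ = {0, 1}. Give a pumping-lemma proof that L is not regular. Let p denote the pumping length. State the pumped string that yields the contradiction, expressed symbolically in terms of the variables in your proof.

0^{p+p!} 1^{p+p!-2}

Toward a contradiction, assume L is regular with pumping length p.
Choose w = 0^p 1^{p+p!-2}. Since p ≠ (p+p!-2)+2 = p+p!, w ∈ L; and |w| ≥ p.
The pumping lemma gives a decomposition w = xyz where |xy| ≤ p and |y| ≥ 1.
The first p characters of w are 0's, so xy (and hence y) consists only of 0's. Write y = 0^k, 1 ≤ k ≤ p.
Since 1 ≤ k ≤ p, k divides p!; set t = 1 + p!/k. Then xy^t z has p + (p!/k)·k = p + p! copies of 0. Now the 0-count is p+p! and (1-count)+2 = (p+p!-2)+2 = p+p!, so i ≠ j+2 fails. So xy^t z = 0^{p+p!} 1^{p+p!-2} ∉ L.
This is a contradiction; hence L is not regular.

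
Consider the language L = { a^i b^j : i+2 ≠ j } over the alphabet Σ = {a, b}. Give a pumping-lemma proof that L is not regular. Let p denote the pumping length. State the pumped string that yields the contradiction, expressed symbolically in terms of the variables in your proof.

a^{p+p!} b^{p+p!+2}

Assume L is regular. Let p be the pumping length given by the pumping lemma.
Choose w = a^p b^{p+p!+2}. Since p ≠ (p+p!+2)-2 = p+p!, w ∈ L; and |w| ≥ p.
By the pumping lemma, w = xyz with |xy| ≤ p and y is nonempty.
The first p characters of w are a's, so xy (and hence y) consists only of a's. Write y = a^k, 1 ≤ k ≤ p.
Since 1 ≤ k ≤ p, k divides p!; set t = 1 + p!/k. Then xy^t z has p + (p!/k)·k = p + p! copies of a. Now the a-count is p+p! and (b-count)-2 = (p+p!+2)-2 = p+p!, so i+2 ≠ j fails. So xy^t z = a^{p+p!} b^{p+p!+2} ∉ L.
This contradicts the pumping lemma, so L is not regular.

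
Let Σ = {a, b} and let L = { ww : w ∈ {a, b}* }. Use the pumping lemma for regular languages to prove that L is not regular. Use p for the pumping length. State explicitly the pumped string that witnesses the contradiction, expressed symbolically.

a^{p+k} b^p a^p b^p

Assume L is regular. Let p be the pumping length given by the pumping lemma.
Take w = a^p b^p a^p b^p = uu where u = a^pb^p; then w ∈ L and |w| = 4p ≥ p.
The pumping lemma gives a decomposition w = xyz where |xy| ≤ p and |y| > 0.
The first p characters of w are a's, so xy (and hence y) consists only of a's. Write y = a^k, 1 ≤ k ≤ p.
Pump with i = 2: xy^2z = a^{p+k} b^p a^p b^p, of length 4p+k. Suppose this equals vv. The string starts with a and ends with b, so v does too; thus the boundary between the two copies of v is a b→a transition. There is exactly one such transition, at position 2p+k, so |v| = 2p+k and |vv| = 4p+2k ≠ 4p+k since k ≥ 1. So xy^2z ∉ L.
This is a contradiction; hence L is not regular.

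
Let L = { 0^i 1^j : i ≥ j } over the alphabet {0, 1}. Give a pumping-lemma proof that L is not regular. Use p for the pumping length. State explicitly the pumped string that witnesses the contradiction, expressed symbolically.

0^{p-k} 1^p

Assume L is regular. Let p be the pumping length given by the pumping lemma.
Choose w = 0^p 1^p ∈ L, with |w| = 2p ≥ p.
Write w = xyz as guaranteed by the lemma, with |xy| ≤ p and y is nonempty.
Because |xy| ≤ p and w begins with p copies of 0, we have y = 0^k with 1 ≤ k ≤ p.
Consider xy^0z = xz = 0^{p-k} 1^p. Since k ≥ 1, the 0-count p-k is less than p, so i ≥ j fails; thus xz ∉ L.
This contradicts the pumping lemma, so L is not regular.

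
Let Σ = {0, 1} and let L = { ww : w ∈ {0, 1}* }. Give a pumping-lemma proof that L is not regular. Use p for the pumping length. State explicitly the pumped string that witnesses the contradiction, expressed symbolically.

0^{p+k} 1^p 0^p 1^p

Suppose for contradiction that L is regular, and let p be the pumping length.
Take w = 0^p 1^p 0^p 1^p = uu where u = 0^p1^p; then w ∈ L and |w| = 4p ≥ p.
By the pumping lemma, w = xyz with |xy| ≤ p and |y| > 0.
The first p characters of w are 0's, so xy (and hence y) consists only of 0's. Write y = 0^k, 1 ≤ k ≤ p.
Pump with i = 2: xy^2z = 0^{p+k} 1^p 0^p 1^p, of length 4p+k. Suppose this equals vv. The string starts with 0 and ends with 1, so v does too; thus the boundary between the two copies of v is a 1→0 transition. There is exactly one such transition, at position 2p+k, so |v| = 2p+k and |vv| = 4p+2k ≠ 4p+k since k ≥ 1. So xy^2z ∉ L.
This is a contradiction; hence L is not regular.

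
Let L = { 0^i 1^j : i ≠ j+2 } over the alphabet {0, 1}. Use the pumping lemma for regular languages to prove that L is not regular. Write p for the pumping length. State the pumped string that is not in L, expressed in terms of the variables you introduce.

Assume L is regular. Let p be the pumping length given by the pumping lemma.
Choose w = 0^p 1^{p+p!-2}. Since p ≠ (p+p!-2)+2 = p+p!, w ∈ L; and |w| ≥ p.
Write w = xyz as guaranteed by the lemma, with |xy| ≤ p and |y| > 0.
Since the first p symbols of w are all 0's and |xy| ≤ p, y lies entirely in the leading 0-block: y = 0^k for some k with 1 ≤ k ≤ p.
Since 1 ≤ k ≤ p, k divides p!; set t = 1 + p!/k. Then xy^t z has p + (p!/k)·k = p + p! copies of 0. Now the 0-count is p+p! and (1-count)+2 = (p+p!-2)+2 = p+p!, so i ≠ j+2 fails. So xy^t z = 0^{p+p!} 1^{p+p!-2} ∉ L.
This contradicts the pumping lemma, so L is not regular.

0^{p+p!} 1^{p+p!-2}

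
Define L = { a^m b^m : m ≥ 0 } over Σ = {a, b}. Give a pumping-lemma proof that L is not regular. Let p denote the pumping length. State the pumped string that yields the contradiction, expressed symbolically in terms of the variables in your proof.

a^{p+k} b^p

Assume L is regular. Let p be the pumping length given by the pumping lemma.
Let w = a^p b^p ∈ L; note |w| = 2p ≥ p.
The pumping lemma gives a decomposition w = xyz where |xy| ≤ p and |y| > 0.
The first p characters of w are a's, so xy (and hence y) consists only of a's. Write y = a^k, 1 ≤ k ≤ p.
Pump with i = 2: xy^2z = a^{p+k} b^p. For this to lie in L we would need p = p+k, which forces k = 0. But k ≥ 1, so xy^2z ∉ L.
This is a contradiction; hence L is not regular.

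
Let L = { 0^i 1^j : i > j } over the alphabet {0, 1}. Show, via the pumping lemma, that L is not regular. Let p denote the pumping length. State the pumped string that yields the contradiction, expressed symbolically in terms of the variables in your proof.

Assume L is regular; let p be its pumping constant.
Choose w = 0^{p+1} 1^p ∈ L, with |w| = 2p+1 ≥ p.
Write w = xyz as guaranteed by the lemma, with |xy| ≤ p and |y| > 0.
Because |xy| ≤ p and w begins with p copies of 0, we have y = 0^k with 1 ≤ k ≤ p.
Consider xy^0z = xz = 0^{p+1-k} 1^p. Since k ≥ 1, the 0-count p+1-k is at most p, so i > j fails; thus xz ∉ L.
Contradiction. Therefore L is not regular.

0^{p+1-k} 1^p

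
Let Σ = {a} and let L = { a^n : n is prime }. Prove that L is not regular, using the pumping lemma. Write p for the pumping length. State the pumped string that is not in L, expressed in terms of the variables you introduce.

a^{q(1+k)}

Assume L is regular. Let p be the pumping length given by the pumping lemma.
Let q be a prime with q ≥ p+2 (infinitely many primes exist), and take w = a^q ∈ L with |w| = q ≥ p.
By the pumping lemma, w = xyz with |xy| ≤ p and |y| ≥ 1.
Then y = a^k for some k with 1 ≤ k ≤ p.
Since 1 ≤ k ≤ p, |xz| = q-k. Pump with i = q+1: |xy^{q+1}z| = (q-k)+(q+1)k = q+qk = q(1+k), which is composite (both factors ≥ 2). So xy^{q+1}z = a^{q(1+k)} ∉ L.
This is a contradiction; hence L is not regular.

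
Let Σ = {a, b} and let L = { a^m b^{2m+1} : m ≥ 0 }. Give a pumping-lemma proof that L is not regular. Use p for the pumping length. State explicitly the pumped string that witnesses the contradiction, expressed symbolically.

Assume L is regular; let p be its pumping constant.
Take w = a^p b^{2p+1}. Then w ∈ L and |w| = 3p+1 ≥ p.
The pumping lemma gives a decomposition w = xyz where |xy| ≤ p and |y| > 0.
Since the first p symbols of w are all a's and |xy| ≤ p, y lies entirely in the leading a-block: y = a^k for some k with 1 ≤ k ≤ p.
Pump with i = 2: xy^2z = a^{p+k} b^{2p+1}. For this to lie in L we would need 2p+1 = 2(p+k)+1, which forces k = 0. But k ≥ 1, so xy^2z ∉ L.
This is a contradiction; hence L is not regular.

a^{p+k} b^{2p+1}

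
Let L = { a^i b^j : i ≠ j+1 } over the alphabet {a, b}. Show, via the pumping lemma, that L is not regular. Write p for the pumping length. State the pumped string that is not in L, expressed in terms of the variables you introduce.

a^{p+p!} b^{p+p!-1}

Assume L is regular. Let p be the pumping length given by the pumping lemma.
Choose w = a^p b^{p+p!-1}. Since p ≠ (p+p!-1)+1 = p+p!, w ∈ L; and |w| ≥ p.
Write w = xyz as guaranteed by the lemma, with |xy| ≤ p and y is nonempty.
The first p characters of w are a's, so xy (and hence y) consists only of a's. Write y = a^k, 1 ≤ k ≤ p.
Since 1 ≤ k ≤ p, k divides p!; set t = 1 + p!/k. Then xy^t z has p + (p!/k)·k = p + p! copies of a. Now the a-count is p+p! and (b-count)+1 = (p+p!-1)+1 = p+p!, so i ≠ j+1 fails. So xy^t z = a^{p+p!} b^{p+p!-1} ∉ L.
This contradicts the pumping lemma, so L is not regular.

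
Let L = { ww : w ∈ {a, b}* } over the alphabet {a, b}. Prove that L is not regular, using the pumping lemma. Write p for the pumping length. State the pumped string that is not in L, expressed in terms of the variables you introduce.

Toward a contradiction, assume L is regular with pumping length p.
Take w = a^p b^p a^p b^p = uu where u = a^pb^p; then w ∈ L and |w| = 4p ≥ p.
The pumping lemma gives a decomposition w = xyz where |xy| ≤ p and |y| ≥ 1.
Since the first p symbols of w are all a's and |xy| ≤ p, y lies entirely in the leading a-block: y = a^k for some k with 1 ≤ k ≤ p.
Pump with i = 2: xy^2z = a^{p+k} b^p a^p b^p, of length 4p+k. Suppose this equals vv. The string starts with a and ends with b, so v does too; thus the boundary between the two copies of v is a b→a transition. There is exactly one such transition, at position 2p+k, so |v| = 2p+k and |vv| = 4p+2k ≠ 4p+k since k ≥ 1. So xy^2z ∉ L.
This contradicts the pumping lemma, so L is not regular.

a^{p+k} b^p a^p b^p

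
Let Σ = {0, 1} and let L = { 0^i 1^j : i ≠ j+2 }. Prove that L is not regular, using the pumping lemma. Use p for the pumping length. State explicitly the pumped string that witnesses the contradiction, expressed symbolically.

Toward a contradiction, assume L is regular with pumping length p.
Choose w = 0^p 1^{p+p!-2}. Since p ≠ (p+p!-2)+2 = p+p!, w ∈ L; and |w| ≥ p.
By the pumping lemma, w = xyz with |xy| ≤ p and |y| > 0.
The first p characters of w are 0's, so xy (and hence y) consists only of 0's. Write y = 0^k, 1 ≤ k ≤ p.
Since 1 ≤ k ≤ p, k divides p!; set t = 1 + p!/k. Then xy^t z has p + (p!/k)·k = p + p! copies of 0. Now the 0-count is p+p! and (1-count)+2 = (p+p!-2)+2 = p+p!, so i ≠ j+2 fails. So xy^t z = 0^{p+p!} 1^{p+p!-2} ∉ L.
This contradicts the pumping lemma, so L is not regular.

0^{p+p!} 1^{p+p!-2}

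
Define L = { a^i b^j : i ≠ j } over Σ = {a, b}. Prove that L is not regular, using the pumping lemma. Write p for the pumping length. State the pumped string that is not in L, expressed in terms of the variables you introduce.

a^{p+p!} b^{p+p!}

Assume L is regular. Let p be the pumping length given by the pumping lemma.
Choose w = a^p b^{p+p!}. Since p ≠ p+p!, w ∈ L; and |w| ≥ p.
By the pumping lemma, w = xyz with |xy| ≤ p and |y| ≥ 1.
Since the first p symbols of w are all a's and |xy| ≤ p, y lies entirely in the leading a-block: y = a^k for some k with 1 ≤ k ≤ p.
Since 1 ≤ k ≤ p, k divides p!; set t = 1 + p!/k. Then xy^t z has p + (p!/k)·k = p + p! copies of a. Now the a-count equals the b-count, so i ≠ j fails. So xy^t z = a^{p+p!} b^{p+p!} ∉ L.
This contradicts the pumping lemma, so L is not regular.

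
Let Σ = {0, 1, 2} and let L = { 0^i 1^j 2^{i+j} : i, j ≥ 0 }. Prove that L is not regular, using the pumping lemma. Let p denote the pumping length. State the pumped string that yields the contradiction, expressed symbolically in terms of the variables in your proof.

Assume L is regular. Let p be the pumping length given by the pumping lemma.
Take w = 0^p 1^p 2^{2p} ∈ L (with i=j=p, i+j=2p), |w| = 4p ≥ p.
Write w = xyz as guaranteed by the lemma, with |xy| ≤ p and |y| ≥ 1.
The first p characters of w are 0's, so xy (and hence y) consists only of 0's. Write y = 0^k, 1 ≤ k ≤ p.
Consider xy^2z = 0^{p+k} 1^p 2^{2p}. Now the 0- and 1-counts sum to 2p+k, but the 2-count is 2p ≠ 2p+k. So xy^2z ∉ L.
Contradiction. Therefore L is not regular.

0^{p+k} 1^p 2^{2p}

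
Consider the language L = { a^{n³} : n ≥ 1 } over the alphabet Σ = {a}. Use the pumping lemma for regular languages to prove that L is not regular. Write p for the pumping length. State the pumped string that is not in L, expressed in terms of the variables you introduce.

Suppose for contradiction that L is regular, and let p be the pumping length.
Take w = a^{p³} ∈ L with |w| = p³ ≥ p.
By the pumping lemma, w = xyz with |xy| ≤ p and |y| ≥ 1.
Then y = a^k for some k with 1 ≤ k ≤ p.
Pump with i = 2: xy^2z = a^{p³+k}. Since 1 ≤ k ≤ p, p³ < p³+k ≤ p³+p < p³+3p²+3p+1 = (p+1)³, so p³+k is not a perfect cube. So xy^2z ∉ L.
This contradicts the pumping lemma, so L is not regular.

a^{p³+k}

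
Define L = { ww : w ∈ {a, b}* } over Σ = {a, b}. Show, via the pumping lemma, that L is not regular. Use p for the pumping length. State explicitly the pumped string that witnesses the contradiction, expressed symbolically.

Suppose for contradiction that L is regular, and let p be the pumping length.
Take w = a^p b^p a^p b^p = uu where u = a^pb^p; then w ∈ L and |w| = 4p ≥ p.
Write w = xyz as guaranteed by the lemma, with |xy| ≤ p and |y| > 0.
The first p characters of w are a's, so xy (and hence y) consists only of a's. Write y = a^k, 1 ≤ k ≤ p.
Pump with i = 2: xy^2z = a^{p+k} b^p a^p b^p, of length 4p+k. Suppose this equals vv. The string starts with a and ends with b, so v does too; thus the boundary between the two copies of v is a b→a transition. There is exactly one such transition, at position 2p+k, so |v| = 2p+k and |vv| = 4p+2k ≠ 4p+k since k ≥ 1. So xy^2z ∉ L.
Contradiction. Therefore L is not regular.

a^{p+k} b^p a^p b^p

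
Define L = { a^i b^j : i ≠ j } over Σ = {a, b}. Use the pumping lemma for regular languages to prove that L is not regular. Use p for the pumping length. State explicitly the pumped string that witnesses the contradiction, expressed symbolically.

a^{p+p!} b^{p+p!}

Toward a contradiction, assume L is regular with pumping length p.
Choose w = a^p b^{p+p!}. Since p ≠ p+p!, w ∈ L; and |w| ≥ p.
By the pumping lemma, w = xyz with |xy| ≤ p and |y| ≥ 1.
The first p characters of w are a's, so xy (and hence y) consists only of a's. Write y = a^k, 1 ≤ k ≤ p.
Since 1 ≤ k ≤ p, k divides p!; set t = 1 + p!/k. Then xy^t z has p + (p!/k)·k = p + p! copies of a. Now the a-count equals the b-count, so i ≠ j fails. So xy^t z = a^{p+p!} b^{p+p!} ∉ L.
This is a contradiction; hence L is not regular.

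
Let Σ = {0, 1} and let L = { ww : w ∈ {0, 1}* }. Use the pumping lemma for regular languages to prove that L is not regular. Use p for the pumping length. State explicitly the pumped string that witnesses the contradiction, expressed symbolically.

Assume L is regular; let p be its pumping constant.
Take w = 0^p 1^p 0^p 1^p = uu where u = 0^p1^p; then w ∈ L and |w| = 4p ≥ p.
Write w = xyz as guaranteed by the lemma, with |xy| ≤ p and |y| ≥ 1.
Because |xy| ≤ p and w begins with p copies of 0, we have y = 0^k with 1 ≤ k ≤ p.
Pump with i = 2: xy^2z = 0^{p+k} 1^p 0^p 1^p, of length 4p+k. Suppose this equals vv. The string starts with 0 and ends with 1, so v does too; thus the boundary between the two copies of v is a 1→0 transition. There is exactly one such transition, at position 2p+k, so |v| = 2p+k and |vv| = 4p+2k ≠ 4p+k since k ≥ 1. So xy^2z ∉ L.
This contradicts the pumping lemma, so L is not regular.

0^{p+k} 1^p 0^p 1^p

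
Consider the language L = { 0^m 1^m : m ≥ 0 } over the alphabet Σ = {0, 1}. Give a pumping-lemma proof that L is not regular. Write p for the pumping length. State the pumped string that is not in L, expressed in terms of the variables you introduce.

0^{p+k} 1^p

Assume L is regular; let p be its pumping constant.
Let w = 0^p 1^p ∈ L; note |w| = 2p ≥ p.
By the pumping lemma, w = xyz with |xy| ≤ p and |y| ≥ 1.
Because |xy| ≤ p and w begins with p copies of 0, we have y = 0^k with 1 ≤ k ≤ p.
Pump with i = 2: xy^2z = 0^{p+k} 1^p. For this to lie in L we would need p = p+k, which forces k = 0. But k ≥ 1, so xy^2z ∉ L.
This contradicts the pumping lemma, so L is not regular.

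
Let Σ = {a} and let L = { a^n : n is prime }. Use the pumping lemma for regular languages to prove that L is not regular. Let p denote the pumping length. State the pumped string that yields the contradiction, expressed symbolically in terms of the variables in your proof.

a^{q(1+k)}

Assume L is regular; let p be its pumping constant.
Let q be a prime with q ≥ p+2 (infinitely many primes exist), and take w = a^q ∈ L with |w| = q ≥ p.
Write w = xyz as guaranteed by the lemma, with |xy| ≤ p and |y| ≥ 1.
Then y = a^k for some k with 1 ≤ k ≤ p.
Since 1 ≤ k ≤ p, |xz| = q-k. Pump with i = q+1: |xy^{q+1}z| = (q-k)+(q+1)k = q+qk = q(1+k), which is composite (both factors ≥ 2). So xy^{q+1}z = a^{q(1+k)} ∉ L.
Contradiction. Therefore L is not regular.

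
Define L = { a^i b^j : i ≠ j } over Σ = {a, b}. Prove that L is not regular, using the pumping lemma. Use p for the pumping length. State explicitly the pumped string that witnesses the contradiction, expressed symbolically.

Assume L is regular; let p be its pumping constant.
Choose w = a^p b^{p+p!}. Since p ≠ p+p!, w ∈ L; and |w| ≥ p.
By the pumping lemma, w = xyz with |xy| ≤ p and |y| > 0.
Since the first p symbols of w are all a's and |xy| ≤ p, y lies entirely in the leading a-block: y = a^k for some k with 1 ≤ k ≤ p.
Since 1 ≤ k ≤ p, k divides p!; set t = 1 + p!/k. Then xy^t z has p + (p!/k)·k = p + p! copies of a. Now the a-count equals the b-count, so i ≠ j fails. So xy^t z = a^{p+p!} b^{p+p!} ∉ L.
This is a contradiction; hence L is not regular.

a^{p+p!} b^{p+p!}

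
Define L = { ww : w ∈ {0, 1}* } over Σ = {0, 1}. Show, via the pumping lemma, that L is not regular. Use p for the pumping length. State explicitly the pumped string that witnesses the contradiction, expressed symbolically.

0^{p+k} 1^p 0^p 1^p

Suppose for contradiction that L is regular, and let p be the pumping length.
Take w = 0^p 1^p 0^p 1^p = uu where u = 0^p1^p; then w ∈ L and |w| = 4p ≥ p.
The pumping lemma gives a decomposition w = xyz where |xy| ≤ p and |y| > 0.
The first p characters of w are 0's, so xy (and hence y) consists only of 0's. Write y = 0^k, 1 ≤ k ≤ p.
Pump with i = 2: xy^2z = 0^{p+k} 1^p 0^p 1^p, of length 4p+k. Suppose this equals vv. The string starts with 0 and ends with 1, so v does too; thus the boundary between the two copies of v is a 1→0 transition. There is exactly one such transition, at position 2p+k, so |v| = 2p+k and |vv| = 4p+2k ≠ 4p+k since k ≥ 1. So xy^2z ∉ L.
Contradiction. Therefore L is not regular.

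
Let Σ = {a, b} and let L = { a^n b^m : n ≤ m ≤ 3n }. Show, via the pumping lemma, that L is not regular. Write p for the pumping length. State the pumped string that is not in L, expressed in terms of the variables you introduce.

a^{p+k} b^p

Suppose for contradiction that L is regular, and let p be the pumping length.
Take w = a^p b^p ∈ L (since p ≤ p ≤ 3p), with |w| = 2p ≥ p.
The pumping lemma gives a decomposition w = xyz where |xy| ≤ p and |y| > 0.
The first p characters of w are a's, so xy (and hence y) consists only of a's. Write y = a^k, 1 ≤ k ≤ p.
Pump with i = 2: xy^2z = a^{p+k} b^p. Now n = p+k > p = m, so the condition n ≤ m fails. Thus xy^2z ∉ L.
This contradicts the pumping lemma, so L is not regular.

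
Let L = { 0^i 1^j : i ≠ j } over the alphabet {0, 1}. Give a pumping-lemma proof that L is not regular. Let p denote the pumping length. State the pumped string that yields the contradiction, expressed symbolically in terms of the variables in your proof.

Toward a contradiction, assume L is regular with pumping length p.
Choose w = 0^p 1^{p+p!}. Since p ≠ p+p!, w ∈ L; and |w| ≥ p.
By the pumping lemma, w = xyz with |xy| ≤ p and y is nonempty.
Since the first p symbols of w are all 0's and |xy| ≤ p, y lies entirely in the leading 0-block: y = 0^k for some k with 1 ≤ k ≤ p.
Since 1 ≤ k ≤ p, k divides p!; set t = 1 + p!/k. Then xy^t z has p + (p!/k)·k = p + p! copies of 0. Now the 0-count equals the 1-count, so i ≠ j fails. So xy^t z = 0^{p+p!} 1^{p+p!} ∉ L.
This contradicts the pumping lemma, so L is not regular.

0^{p+p!} 1^{p+p!}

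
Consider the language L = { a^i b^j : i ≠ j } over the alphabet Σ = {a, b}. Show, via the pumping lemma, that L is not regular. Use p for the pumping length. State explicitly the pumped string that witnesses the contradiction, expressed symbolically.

Assume L is regular; let p be its pumping constant.
Choose w = a^p b^{p+p!}. Since p ≠ p+p!, w ∈ L; and |w| ≥ p.
The pumping lemma gives a decomposition w = xyz where |xy| ≤ p and y is nonempty.
Since the first p symbols of w are all a's and |xy| ≤ p, y lies entirely in the leading a-block: y = a^k for some k with 1 ≤ k ≤ p.
Since 1 ≤ k ≤ p, k divides p!; set t = 1 + p!/k. Then xy^t z has p + (p!/k)·k = p + p! copies of a. Now the a-count equals the b-count, so i ≠ j fails. So xy^t z = a^{p+p!} b^{p+p!} ∉ L.
This contradicts the pumping lemma, so L is not regular.

a^{p+p!} b^{p+p!}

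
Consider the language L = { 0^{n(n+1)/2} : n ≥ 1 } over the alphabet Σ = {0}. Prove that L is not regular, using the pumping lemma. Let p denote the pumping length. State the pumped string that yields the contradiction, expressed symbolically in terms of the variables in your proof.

0^{p(p+1)/2+k}

Assume L is regular. Let p be the pumping length given by the pumping lemma.
Take w = 0^{p(p+1)/2} ∈ L with |w| = p(p+1)/2 ≥ p.
The pumping lemma gives a decomposition w = xyz where |xy| ≤ p and |y| > 0.
Then y = 0^k for some k with 1 ≤ k ≤ p.
Pump with i = 2: xy^2z = 0^{p(p+1)/2+k}. Since 1 ≤ k ≤ p, p(p+1)/2 < p(p+1)/2+k ≤ p(p+1)/2+p < (p+1)(p+2)/2, so p(p+1)/2+k is strictly between consecutive triangular numbers. So xy^2z ∉ L.
Contradiction. Therefore L is not regular.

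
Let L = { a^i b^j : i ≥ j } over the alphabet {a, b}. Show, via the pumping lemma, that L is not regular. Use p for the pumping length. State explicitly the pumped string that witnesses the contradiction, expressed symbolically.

Assume L is regular; let p be its pumping constant.
Choose w = a^p b^p ∈ L, with |w| = 2p ≥ p.
Write w = xyz as guaranteed by the lemma, with |xy| ≤ p and |y| ≥ 1.
Because |xy| ≤ p and w begins with p copies of a, we have y = a^k with 1 ≤ k ≤ p.
Consider xy^0z = xz = a^{p-k} b^p. Since k ≥ 1, the a-count p-k is less than p, so i ≥ j fails; thus xz ∉ L.
Contradiction. Therefore L is not regular.

a^{p-k} b^p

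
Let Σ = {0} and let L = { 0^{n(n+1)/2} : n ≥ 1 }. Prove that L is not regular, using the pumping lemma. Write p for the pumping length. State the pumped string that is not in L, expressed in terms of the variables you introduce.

0^{p(p+1)/2+k}

Assume L is regular; let p be its pumping constant.
Take w = 0^{p(p+1)/2} ∈ L with |w| = p(p+1)/2 ≥ p.
Write w = xyz as guaranteed by the lemma, with |xy| ≤ p and |y| ≥ 1.
Then y = 0^k for some k with 1 ≤ k ≤ p.
Pump with i = 2: xy^2z = 0^{p(p+1)/2+k}. Since 1 ≤ k ≤ p, p(p+1)/2 < p(p+1)/2+k ≤ p(p+1)/2+p < (p+1)(p+2)/2, so p(p+1)/2+k is strictly between consecutive triangular numbers. So xy^2z ∉ L.
Contradiction. Therefore L is not regular.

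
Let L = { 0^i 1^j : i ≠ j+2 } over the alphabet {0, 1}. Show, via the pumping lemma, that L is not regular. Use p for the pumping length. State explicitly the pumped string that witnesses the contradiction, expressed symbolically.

0^{p+p!} 1^{p+p!-2}

Toward a contradiction, assume L is regular with pumping length p.
Choose w = 0^p 1^{p+p!-2}. Since p ≠ (p+p!-2)+2 = p+p!, w ∈ L; and |w| ≥ p.
By the pumping lemma, w = xyz with |xy| ≤ p and y is nonempty.
The first p characters of w are 0's, so xy (and hence y) consists only of 0's. Write y = 0^k, 1 ≤ k ≤ p.
Since 1 ≤ k ≤ p, k divides p!; set t = 1 + p!/k. Then xy^t z has p + (p!/k)·k = p + p! copies of 0. Now the 0-count is p+p! and (1-count)+2 = (p+p!-2)+2 = p+p!, so i ≠ j+2 fails. So xy^t z = 0^{p+p!} 1^{p+p!-2} ∉ L.
Contradiction. Therefore L is not regular.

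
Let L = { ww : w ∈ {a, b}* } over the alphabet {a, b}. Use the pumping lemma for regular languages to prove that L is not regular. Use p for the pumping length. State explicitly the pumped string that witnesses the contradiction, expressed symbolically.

Assume L is regular. Let p be the pumping length given by the pumping lemma.
Take w = a^p b^p a^p b^p = uu where u = a^pb^p; then w ∈ L and |w| = 4p ≥ p.
Write w = xyz as guaranteed by the lemma, with |xy| ≤ p and y is nonempty.
Since the first p symbols of w are all a's and |xy| ≤ p, y lies entirely in the leading a-block: y = a^k for some k with 1 ≤ k ≤ p.
Pump with i = 2: xy^2z = a^{p+k} b^p a^p b^p, of length 4p+k. Suppose this equals vv. The string starts with a and ends with b, so v does too; thus the boundary between the two copies of v is a b→a transition. There is exactly one such transition, at position 2p+k, so |v| = 2p+k and |vv| = 4p+2k ≠ 4p+k since k ≥ 1. So xy^2z ∉ L.
This contradicts the pumping lemma, so L is not regular.

a^{p+k} b^p a^p b^p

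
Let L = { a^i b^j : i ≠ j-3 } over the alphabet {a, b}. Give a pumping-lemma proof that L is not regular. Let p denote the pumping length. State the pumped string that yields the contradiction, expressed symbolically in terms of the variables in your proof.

a^{p+p!} b^{p+p!+3}

Assume L is regular. Let p be the pumping length given by the pumping lemma.
Choose w = a^p b^{p+p!+3}. Since p ≠ (p+p!+3)-3 = p+p!, w ∈ L; and |w| ≥ p.
By the pumping lemma, w = xyz with |xy| ≤ p and y is nonempty.
The first p characters of w are a's, so xy (and hence y) consists only of a's. Write y = a^k, 1 ≤ k ≤ p.
Since 1 ≤ k ≤ p, k divides p!; set t = 1 + p!/k. Then xy^t z has p + (p!/k)·k = p + p! copies of a. Now the a-count is p+p! and (b-count)-3 = (p+p!+3)-3 = p+p!, so i ≠ j-3 fails. So xy^t z = a^{p+p!} b^{p+p!+3} ∉ L.
Contradiction. Therefore L is not regular.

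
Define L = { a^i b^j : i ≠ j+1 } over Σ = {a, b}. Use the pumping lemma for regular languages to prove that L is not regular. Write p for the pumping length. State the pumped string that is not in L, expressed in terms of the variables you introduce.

a^{p+p!} b^{p+p!-1}

Assume L is regular. Let p be the pumping length given by the pumping lemma.
Choose w = a^p b^{p+p!-1}. Since p ≠ (p+p!-1)+1 = p+p!, w ∈ L; and |w| ≥ p.
By the pumping lemma, w = xyz with |xy| ≤ p and |y| ≥ 1.
Since the first p symbols of w are all a's and |xy| ≤ p, y lies entirely in the leading a-block: y = a^k for some k with 1 ≤ k ≤ p.
Since 1 ≤ k ≤ p, k divides p!; set t = 1 + p!/k. Then xy^t z has p + (p!/k)·k = p + p! copies of a. Now the a-count is p+p! and (b-count)+1 = (p+p!-1)+1 = p+p!, so i ≠ j+1 fails. So xy^t z = a^{p+p!} b^{p+p!-1} ∉ L.
Contradiction. Therefore L is not regular.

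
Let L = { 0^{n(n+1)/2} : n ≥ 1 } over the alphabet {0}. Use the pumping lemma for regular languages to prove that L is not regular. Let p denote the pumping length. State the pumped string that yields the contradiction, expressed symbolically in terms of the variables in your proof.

0^{p(p+1)/2+k}

Toward a contradiction, assume L is regular with pumping length p.
Take w = 0^{p(p+1)/2} ∈ L with |w| = p(p+1)/2 ≥ p.
The pumping lemma gives a decomposition w = xyz where |xy| ≤ p and |y| > 0.
Then y = 0^k for some k with 1 ≤ k ≤ p.
Pump with i = 2: xy^2z = 0^{p(p+1)/2+k}. Since 1 ≤ k ≤ p, p(p+1)/2 < p(p+1)/2+k ≤ p(p+1)/2+p < (p+1)(p+2)/2, so p(p+1)/2+k is strictly between consecutive triangular numbers. So xy^2z ∉ L.
This is a contradiction; hence L is not regular.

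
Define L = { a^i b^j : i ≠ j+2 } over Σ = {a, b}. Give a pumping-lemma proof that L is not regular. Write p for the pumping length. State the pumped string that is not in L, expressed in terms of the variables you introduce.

a^{p+p!} b^{p+p!-2}

Assume L is regular; let p be its pumping constant.
Choose w = a^p b^{p+p!-2}. Since p ≠ (p+p!-2)+2 = p+p!, w ∈ L; and |w| ≥ p.
By the pumping lemma, w = xyz with |xy| ≤ p and |y| > 0.
Since the first p symbols of w are all a's and |xy| ≤ p, y lies entirely in the leading a-block: y = a^k for some k with 1 ≤ k ≤ p.
Since 1 ≤ k ≤ p, k divides p!; set t = 1 + p!/k. Then xy^t z has p + (p!/k)·k = p + p! copies of a. Now the a-count is p+p! and (b-count)+2 = (p+p!-2)+2 = p+p!, so i ≠ j+2 fails. So xy^t z = a^{p+p!} b^{p+p!-2} ∉ L.
This is a contradiction; hence L is not regular.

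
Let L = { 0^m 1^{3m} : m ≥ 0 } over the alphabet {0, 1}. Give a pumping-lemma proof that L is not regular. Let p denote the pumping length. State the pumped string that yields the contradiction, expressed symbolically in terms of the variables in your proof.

0^{p+k} 1^{3p}

Assume L is regular; let p be its pumping constant.
Choose w = 0^p 1^{3p}, which is in L with |w| = 4p ≥ p.
Write w = xyz as guaranteed by the lemma, with |xy| ≤ p and y is nonempty.
Since the first p symbols of w are all 0's and |xy| ≤ p, y lies entirely in the leading 0-block: y = 0^k for some k with 1 ≤ k ≤ p.
Pump with i = 2: xy^2z = 0^{p+k} 1^{3p}. For this to lie in L we would need 3p = 3(p+k), which forces k = 0. But k ≥ 1, so xy^2z ∉ L.
This contradicts the pumping lemma, so L is not regular.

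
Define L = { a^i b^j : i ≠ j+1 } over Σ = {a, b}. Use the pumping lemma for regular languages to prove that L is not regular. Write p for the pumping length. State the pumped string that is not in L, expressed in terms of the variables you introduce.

Suppose for contradiction that L is regular, and let p be the pumping length.
Choose w = a^p b^{p+p!-1}. Since p ≠ (p+p!-1)+1 = p+p!, w ∈ L; and |w| ≥ p.
Write w = xyz as guaranteed by the lemma, with |xy| ≤ p and |y| ≥ 1.
Because |xy| ≤ p and w begins with p copies of a, we have y = a^k with 1 ≤ k ≤ p.
Since 1 ≤ k ≤ p, k divides p!; set t = 1 + p!/k. Then xy^t z has p + (p!/k)·k = p + p! copies of a. Now the a-count is p+p! and (b-count)+1 = (p+p!-1)+1 = p+p!, so i ≠ j+1 fails. So xy^t z = a^{p+p!} b^{p+p!-1} ∉ L.
This contradicts the pumping lemma, so L is not regular.

a^{p+p!} b^{p+p!-1}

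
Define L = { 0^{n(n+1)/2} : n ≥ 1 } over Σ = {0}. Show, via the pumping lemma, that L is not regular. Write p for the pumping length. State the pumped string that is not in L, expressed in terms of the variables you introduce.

Assume L is regular. Let p be the pumping length given by the pumping lemma.
Take w = 0^{p(p+1)/2} ∈ L with |w| = p(p+1)/2 ≥ p.
Write w = xyz as guaranteed by the lemma, with |xy| ≤ p and |y| ≥ 1.
Then y = 0^k for some k with 1 ≤ k ≤ p.
Pump with i = 2: xy^2z = 0^{p(p+1)/2+k}. Since 1 ≤ k ≤ p, p(p+1)/2 < p(p+1)/2+k ≤ p(p+1)/2+p < (p+1)(p+2)/2, so p(p+1)/2+k is strictly between consecutive triangular numbers. So xy^2z ∉ L.
This contradicts the pumping lemma, so L is not regular.

0^{p(p+1)/2+k}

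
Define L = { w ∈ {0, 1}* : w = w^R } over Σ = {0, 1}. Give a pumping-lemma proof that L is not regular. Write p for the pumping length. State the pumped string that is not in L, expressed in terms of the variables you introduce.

0^{p+k} 1 0^p

Suppose for contradiction that L is regular, and let p be the pumping length.
Take w = 0^p 1 0^p, a palindrome of length 2p+1 ≥ p.
Write w = xyz as guaranteed by the lemma, with |xy| ≤ p and y is nonempty.
The first p characters of w are 0's, so xy (and hence y) consists only of 0's. Write y = 0^k, 1 ≤ k ≤ p.
Pump with i = 2: xy^2z = 0^{p+k} 1 0^p. Its reverse is 0^p 1 0^{p+k}, which differs from xy^2z since k ≥ 1. So xy^2z is not a palindrome and xy^2z ∉ L.
Contradiction. Therefore L is not regular.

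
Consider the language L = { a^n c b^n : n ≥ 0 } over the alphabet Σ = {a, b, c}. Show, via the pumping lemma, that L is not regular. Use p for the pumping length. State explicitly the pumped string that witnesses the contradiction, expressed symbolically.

Assume L is regular; let p be its pumping constant.
Take w = a^p c b^p ∈ L with |w| = 2p+1 ≥ p.
By the pumping lemma, w = xyz with |xy| ≤ p and y is nonempty.
Since the first p symbols of w are all a's and |xy| ≤ p, y lies entirely in the leading a-block: y = a^k for some k with 1 ≤ k ≤ p.
Pump with i = 2: xy^2z = a^{p+k} c b^p, which would require p+k = p. But k ≥ 1, so xy^2z ∉ L.
This contradicts the pumping lemma, so L is not regular.

a^{p+k} c b^p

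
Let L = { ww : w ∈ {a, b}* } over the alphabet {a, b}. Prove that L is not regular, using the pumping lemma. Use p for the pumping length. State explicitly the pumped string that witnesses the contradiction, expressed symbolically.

Toward a contradiction, assume L is regular with pumping length p.
Take w = a^p b^p a^p b^p = uu where u = a^pb^p; then w ∈ L and |w| = 4p ≥ p.
Write w = xyz as guaranteed by the lemma, with |xy| ≤ p and |y| > 0.
Since the first p symbols of w are all a's and |xy| ≤ p, y lies entirely in the leading a-block: y = a^k for some k with 1 ≤ k ≤ p.
Pump with i = 2: xy^2z = a^{p+k} b^p a^p b^p, of length 4p+k. Suppose this equals vv. The string starts with a and ends with b, so v does too; thus the boundary between the two copies of v is a b→a transition. There is exactly one such transition, at position 2p+k, so |v| = 2p+k and |vv| = 4p+2k ≠ 4p+k since k ≥ 1. So xy^2z ∉ L.
Contradiction. Therefore L is not regular.

a^{p+k} b^p a^p b^p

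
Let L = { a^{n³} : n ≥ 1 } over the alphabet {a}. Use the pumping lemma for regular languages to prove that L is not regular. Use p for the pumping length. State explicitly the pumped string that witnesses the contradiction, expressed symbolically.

Assume L is regular. Let p be the pumping length given by the pumping lemma.
Take w = a^{p³} ∈ L with |w| = p³ ≥ p.
Write w = xyz as guaranteed by the lemma, with |xy| ≤ p and |y| > 0.
Then y = a^k for some k with 1 ≤ k ≤ p.
Pump with i = 2: xy^2z = a^{p³+k}. Since 1 ≤ k ≤ p, p³ < p³+k ≤ p³+p < p³+3p²+3p+1 = (p+1)³, so p³+k is not a perfect cube. So xy^2z ∉ L.
This contradicts the pumping lemma, so L is not regular.

a^{p³+k}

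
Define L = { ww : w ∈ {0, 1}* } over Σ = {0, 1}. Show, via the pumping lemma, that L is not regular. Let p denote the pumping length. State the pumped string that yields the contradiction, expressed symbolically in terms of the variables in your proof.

Suppose for contradiction that L is regular, and let p be the pumping length.
Take w = 0^p 1^p 0^p 1^p = uu where u = 0^p1^p; then w ∈ L and |w| = 4p ≥ p.
The pumping lemma gives a decomposition w = xyz where |xy| ≤ p and y is nonempty.
Since the first p symbols of w are all 0's and |xy| ≤ p, y lies entirely in the leading 0-block: y = 0^k for some k with 1 ≤ k ≤ p.
Pump with i = 2: xy^2z = 0^{p+k} 1^p 0^p 1^p, of length 4p+k. Suppose this equals vv. The string starts with 0 and ends with 1, so v does too; thus the boundary between the two copies of v is a 1→0 transition. There is exactly one such transition, at position 2p+k, so |v| = 2p+k and |vv| = 4p+2k ≠ 4p+k since k ≥ 1. So xy^2z ∉ L.
This contradicts the pumping lemma, so L is not regular.

0^{p+k} 1^p 0^p 1^p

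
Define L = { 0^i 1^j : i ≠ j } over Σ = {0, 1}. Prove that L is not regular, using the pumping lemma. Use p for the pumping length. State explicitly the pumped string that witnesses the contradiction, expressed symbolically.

0^{p+p!} 1^{p+p!}

Assume L is regular; let p be its pumping constant.
Choose w = 0^p 1^{p+p!}. Since p ≠ p+p!, w ∈ L; and |w| ≥ p.
By the pumping lemma, w = xyz with |xy| ≤ p and y is nonempty.
Since the first p symbols of w are all 0's and |xy| ≤ p, y lies entirely in the leading 0-block: y = 0^k for some k with 1 ≤ k ≤ p.
Since 1 ≤ k ≤ p, k divides p!; set t = 1 + p!/k. Then xy^t z has p + (p!/k)·k = p + p! copies of 0. Now the 0-count equals the 1-count, so i ≠ j fails. So xy^t z = 0^{p+p!} 1^{p+p!} ∉ L.
This is a contradiction; hence L is not regular.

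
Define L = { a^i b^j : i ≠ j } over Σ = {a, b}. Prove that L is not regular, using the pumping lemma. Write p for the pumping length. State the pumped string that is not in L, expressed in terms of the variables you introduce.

Suppose for contradiction that L is regular, and let p be the pumping length.
Choose w = a^p b^{p+p!}. Since p ≠ p+p!, w ∈ L; and |w| ≥ p.
The pumping lemma gives a decomposition w = xyz where |xy| ≤ p and |y| > 0.
Because |xy| ≤ p and w begins with p copies of a, we have y = a^k with 1 ≤ k ≤ p.
Since 1 ≤ k ≤ p, k divides p!; set t = 1 + p!/k. Then xy^t z has p + (p!/k)·k = p + p! copies of a. Now the a-count equals the b-count, so i ≠ j fails. So xy^t z = a^{p+p!} b^{p+p!} ∉ L.
Contradiction. Therefore L is not regular.

a^{p+p!} b^{p+p!}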